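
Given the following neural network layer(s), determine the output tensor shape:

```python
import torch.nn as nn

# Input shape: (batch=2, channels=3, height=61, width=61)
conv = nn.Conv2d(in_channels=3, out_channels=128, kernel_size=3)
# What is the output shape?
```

Input: (2, 3, 61, 61) -> Output: (2, 128, 59, 59)

Answer: (2, 128, 59, 59)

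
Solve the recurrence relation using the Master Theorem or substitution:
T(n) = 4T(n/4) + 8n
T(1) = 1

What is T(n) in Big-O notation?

By Master Theorem: a=4, b=4, f(n)=8n. Since log_4(4) = 1 and f(n) = Θ(n^1), Case 2 applies. T(n) = O(n log n).

Answer: O(n log n)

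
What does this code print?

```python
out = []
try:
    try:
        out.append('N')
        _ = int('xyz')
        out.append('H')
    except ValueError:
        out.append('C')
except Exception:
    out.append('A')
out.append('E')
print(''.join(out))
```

Execution trace: 'N' (inner try body) → 'C' (inner except ValueError) → 'E' (after the try/except). Output: NCE

Answer: NCE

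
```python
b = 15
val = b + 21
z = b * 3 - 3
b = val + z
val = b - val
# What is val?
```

Trace:
`b = 15` → b = 15
`val = b + 21` → val = 36
`z = b * 3 - 3` → z = 42
`b = val + z` → b = 78
`val = b - val` → val = 42
So val = 42

Answer: 42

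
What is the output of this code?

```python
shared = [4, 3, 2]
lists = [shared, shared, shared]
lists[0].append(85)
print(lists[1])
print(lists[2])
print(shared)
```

Key concept: list of same reference.
Step by step:
`shared = [4, 3, 2]` → shared = [4, 3, 2]
`lists = [shared, shared, shared]` → lists = [[4, 3, 2], [4, 3, 2], [4, 3, 2]]
`lists[0].append(85)` → shared = [4, 3, 2, 85]; lists = [[4, 3, 2, 85], [4, 3, 2, 85], [4, 3, 2, 85]]
`print(lists[1])` → prints [4, 3, 2, 85]
`print(lists[2])` → prints [4, 3, 2, 85]
`print(shared)` → prints [4, 3, 2, 85]

Answer:
[4, 3, 2, 85]
[4, 3, 2, 85]
[4, 3, 2, 85]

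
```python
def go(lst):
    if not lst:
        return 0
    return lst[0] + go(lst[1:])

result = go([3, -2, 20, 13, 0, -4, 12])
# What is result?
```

3 + (-2) + 20 + 13 + 0 + (-4) + 12 + 0 = 42

Answer: 42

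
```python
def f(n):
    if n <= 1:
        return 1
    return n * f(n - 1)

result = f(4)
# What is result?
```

f(4) = 4 * 3 * 2 * 1 = 24

Answer: 24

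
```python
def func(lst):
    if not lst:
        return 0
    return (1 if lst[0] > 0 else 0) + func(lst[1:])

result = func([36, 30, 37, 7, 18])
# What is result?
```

Count of positive elements in [36, 30, 37, 7, 18] = 5

Answer: 5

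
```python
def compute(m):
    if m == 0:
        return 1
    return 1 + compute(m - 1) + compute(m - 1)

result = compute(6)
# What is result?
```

compute(m) = 1 + 2·compute(m-1), compute(0)=1. Closed form: (1+1)·2^6 - 1 = 127.

Answer: 127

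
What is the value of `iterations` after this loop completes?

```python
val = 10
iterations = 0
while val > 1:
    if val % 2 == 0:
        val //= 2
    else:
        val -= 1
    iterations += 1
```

Steps to reduce 10 to 1
`iterations` takes the values: 0 → 1 → 2 → 3 → 4

Answer: 4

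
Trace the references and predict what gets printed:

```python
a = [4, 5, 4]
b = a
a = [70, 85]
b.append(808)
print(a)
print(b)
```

Key concept: rebinding vs mutation: a is rebound to a new list, b still points at the original.
Step by step:
`a = [4, 5, 4]` → a = [4, 5, 4]
`b = a` → b = [4, 5, 4] (same object as a)
`a = [70, 85]` → a = [70, 85]
`b.append(808)` → b = [4, 5, 4, 808]
`print(a)` → prints [70, 85]
`print(b)` → prints [4, 5, 4, 808]

Answer:
[70, 85]
[4, 5, 4, 808]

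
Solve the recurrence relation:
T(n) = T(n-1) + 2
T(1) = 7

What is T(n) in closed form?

Unrolling: T(n) = T(1) + 2·(n-1) = 7 + 2(n-1) = 2n + 5.

Answer: T(n) = 2n + 5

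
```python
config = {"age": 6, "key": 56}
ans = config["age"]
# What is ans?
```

Trace:
`config = {"age": 6, "key": 56}` → config = {'age': 6, 'key': 56}
`ans = config["age"]` → ans = 6
So ans = 6

Answer: 6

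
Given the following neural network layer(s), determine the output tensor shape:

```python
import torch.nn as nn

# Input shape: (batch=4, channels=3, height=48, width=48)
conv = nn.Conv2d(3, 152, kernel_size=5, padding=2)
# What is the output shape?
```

Input: (4, 3, 48, 48) -> Output: (4, 152, 48, 48)

Answer: (4, 152, 48, 48)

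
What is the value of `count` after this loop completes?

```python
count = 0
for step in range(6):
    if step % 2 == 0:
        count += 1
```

Count numbers divisible by 2 in range(6)
`count` takes the values: 0 → 1 → 2 → 3

Answer: 3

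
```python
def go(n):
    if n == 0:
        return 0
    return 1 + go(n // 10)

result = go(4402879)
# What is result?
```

Count of digits of 4402879: 7

Answer: 7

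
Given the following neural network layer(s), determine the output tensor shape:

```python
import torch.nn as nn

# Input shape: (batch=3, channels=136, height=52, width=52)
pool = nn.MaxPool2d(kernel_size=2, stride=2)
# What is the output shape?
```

Input: (3, 136, 52, 52) -> Output: (3, 136, 26, 26)

Answer: (3, 136, 26, 26)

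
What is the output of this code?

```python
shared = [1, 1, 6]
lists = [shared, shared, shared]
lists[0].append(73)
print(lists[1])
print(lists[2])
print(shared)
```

Key concept: list of same reference.
Step by step:
`shared = [1, 1, 6]` → shared = [1, 1, 6]
`lists = [shared, shared, shared]` → lists = [[1, 1, 6], [1, 1, 6], [1, 1, 6]]
`lists[0].append(73)` → shared = [1, 1, 6, 73]; lists = [[1, 1, 6, 73], [1, 1, 6, 73], [1, 1, 6, 73]]
`print(lists[1])` → prints [1, 1, 6, 73]
`print(lists[2])` → prints [1, 1, 6, 73]
`print(shared)` → prints [1, 1, 6, 73]

Answer:
[1, 1, 6, 73]
[1, 1, 6, 73]
[1, 1, 6, 73]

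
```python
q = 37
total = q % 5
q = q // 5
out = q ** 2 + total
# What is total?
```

Trace:
`q = 37` → q = 37
`total = q % 5` → total = 2
`q = q // 5` → q = 7
`out = q ** 2 + total` → out = 51
So total = 2

Answer: 2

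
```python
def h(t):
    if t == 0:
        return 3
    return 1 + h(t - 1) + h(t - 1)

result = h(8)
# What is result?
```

h(t) = 1 + 2·h(t-1), h(0)=3. Closed form: (3+1)·2^8 - 1 = 1023.

Answer: 1023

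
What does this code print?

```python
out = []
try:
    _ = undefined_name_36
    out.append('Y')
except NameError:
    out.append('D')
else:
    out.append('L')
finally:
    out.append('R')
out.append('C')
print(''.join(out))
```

Execution trace: 'D' (except NameError) → 'R' (finally) → 'C' (after the try/except). Output: DRC

Answer: DRC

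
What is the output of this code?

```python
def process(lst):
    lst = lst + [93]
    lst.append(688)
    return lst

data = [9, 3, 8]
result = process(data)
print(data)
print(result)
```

Key concept: rebinding parameter vs mutation.
Step by step:
`data = [9, 3, 8]` → data = [9, 3, 8]
`result = process(data)` → result = [9, 3, 8, 93, 688]
`print(data)` → prints [9, 3, 8]
`print(result)` → prints [9, 3, 8, 93, 688]

Answer:
[9, 3, 8]
[9, 3, 8, 93, 688]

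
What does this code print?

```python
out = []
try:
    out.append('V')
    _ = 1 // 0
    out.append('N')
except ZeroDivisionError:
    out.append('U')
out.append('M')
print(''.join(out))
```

Execution trace: 'V' (try body) → 'U' (except ZeroDivisionError) → 'M' (after the try/except). Output: VUM

Answer: VUM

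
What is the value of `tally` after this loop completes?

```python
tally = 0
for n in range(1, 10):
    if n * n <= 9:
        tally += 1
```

Count numbers where n² ≤ 9
`tally` takes the values: 0 → 1 → 2 → 3

Answer: 3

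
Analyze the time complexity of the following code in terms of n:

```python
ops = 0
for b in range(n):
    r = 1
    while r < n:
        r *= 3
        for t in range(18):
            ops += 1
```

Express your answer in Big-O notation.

Each loop level contributes: n × log n × 1. Multiplying the contributions gives O(n log n).

Answer: O(n log n)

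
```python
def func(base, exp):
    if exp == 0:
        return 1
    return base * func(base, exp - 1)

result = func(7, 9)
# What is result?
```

func(7, 9) = 7 * 7 * 7 * 7 * 7 * 7 * 7 * 7 * 7 = 40353607

Answer: 40353607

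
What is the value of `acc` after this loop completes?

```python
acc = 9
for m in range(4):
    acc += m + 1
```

Start at 9, add 1 to 4 = 19
`acc` takes the values: 9 → 10 → 12 → 15 → 19

Answer: 19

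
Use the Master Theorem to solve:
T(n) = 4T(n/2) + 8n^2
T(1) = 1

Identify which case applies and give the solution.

a=4, b=2, f(n)=8n^2. log_2(4) = 2. Since c=2 = 2, Case 2 applies: T(n) = Θ(n^log_b(a) · log n) = O(n^2 log n).

Answer: O(n^2 log n) - Case 2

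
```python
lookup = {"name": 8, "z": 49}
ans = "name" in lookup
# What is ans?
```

Trace:
`lookup = {"name": 8, "z": 49}` → lookup = {'name': 8, 'z': 49}
`ans = "name" in lookup` → ans = True
So ans = True

Answer: True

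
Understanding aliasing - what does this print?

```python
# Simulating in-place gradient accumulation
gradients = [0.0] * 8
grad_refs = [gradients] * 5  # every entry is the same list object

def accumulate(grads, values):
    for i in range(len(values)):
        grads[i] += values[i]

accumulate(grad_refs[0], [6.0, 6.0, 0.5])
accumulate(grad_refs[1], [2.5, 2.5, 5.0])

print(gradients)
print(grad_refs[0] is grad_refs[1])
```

Key concept: gradient accumulation aliasing.
Step by step:
`gradients = [0.0] * 8` → gradients = [0.0, 0.0, 0.0, 0.0, 0.0, 0.0, 0.0, 0.0]
`grad_refs = [gradients] * 5` → grad_refs = [[0.0, 0.0, 0.0, 0.0, 0.0, 0.0, 0.0, 0.0], [0.0, 0.0, 0.0, 0.0, 0.0, 0.0, 0.0, 0.0], [0.0, 0.0, 0.0, 0.0, 0.0, 0.0, 0.0, 0.0], [0.0, 0.0, 0.0, 0.0, 0.0, 0.0, 0.0, 0.0], [0.0, 0.0, 0.0, 0.0, 0.0, 0.0, 0.0, 0.0]]
`accumulate(grad_refs[0], [6.0, 6.0, 0.5])` → gradients = [6.0, 6.0, 0.5, 0.0, 0.0, 0.0, 0.0, 0.0]; grad_refs = [[6.0, 6.0, 0.5, 0.0, 0.0, 0.0, 0.0, 0.0], [6.0, 6.0, 0.5, 0.0, 0.0, 0.0, 0.0, 0.0], [6.0, 6.0, 0.5, 0.0, 0.0, 0.0, 0.0, 0.0], [6.0, 6.0, 0.5, 0.0, 0.0, 0.0, 0.0, 0.0], [6.0, 6.0, 0.5, 0.0, 0.0, 0.0, 0.0, 0.0]]
`accumulate(grad_refs[1], [2.5, 2.5, 5.0])` → gradients = [8.5, 8.5, 5.5, 0.0, 0.0, 0.0, 0.0, 0.0]; grad_refs = [[8.5, 8.5, 5.5, 0.0, 0.0, 0.0, 0.0, 0.0], [8.5, 8.5, 5.5, 0.0, 0.0, 0.0, 0.0, 0.0], [8.5, 8.5, 5.5, 0.0, 0.0, 0.0, 0.0, 0.0], [8.5, 8.5, 5.5, 0.0, 0.0, 0.0, 0.0, 0.0], [8.5, 8.5, 5.5, 0.0, 0.0, 0.0, 0.0, 0.0]]
`print(gradients)` → prints [8.5, 8.5, 5.5, 0.0, 0.0, 0.0, 0.0, 0.0]
`print(grad_refs[0] is grad_refs[1])` → prints True

Answer:
[8.5, 8.5, 5.5, 0.0, 0.0, 0.0, 0.0, 0.0]
True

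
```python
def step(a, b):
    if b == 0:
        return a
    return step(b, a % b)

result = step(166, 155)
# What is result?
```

step(166, 155) -> step(155, 11) -> step(11, 1) -> step(1, 0) -> 1

Answer: 1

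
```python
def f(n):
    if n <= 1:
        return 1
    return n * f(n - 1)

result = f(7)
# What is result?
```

f(7) = 7 * 6 * 5 * 4 * 3 * 2 * 1 = 5040

Answer: 5040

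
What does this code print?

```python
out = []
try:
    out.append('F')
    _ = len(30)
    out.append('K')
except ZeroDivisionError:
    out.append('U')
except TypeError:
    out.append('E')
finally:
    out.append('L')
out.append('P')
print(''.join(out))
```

Execution trace: 'F' (try body) → 'E' (except TypeError) → 'L' (finally) → 'P' (after the try/except). Output: FELP

Answer: FELP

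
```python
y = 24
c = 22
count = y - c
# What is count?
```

Trace:
`y = 24` → y = 24
`c = 22` → c = 22
`count = y - c` → count = 2
So count = 2

Answer: 2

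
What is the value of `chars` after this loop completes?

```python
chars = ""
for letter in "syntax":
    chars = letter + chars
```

Reverse 'syntax'
`chars` takes the values: "" → "s" → "ys" → "nys" → "tnys" → "atnys" → "xatnys"

Answer: "xatnys"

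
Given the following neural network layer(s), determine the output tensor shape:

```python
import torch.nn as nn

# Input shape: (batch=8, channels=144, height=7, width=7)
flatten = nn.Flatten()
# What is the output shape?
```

Input: (8, 144, 7, 7) -> Output: (8, 7056)

Answer: (8, 7056)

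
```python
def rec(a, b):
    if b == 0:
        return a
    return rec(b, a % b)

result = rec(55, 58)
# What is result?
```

rec(55, 58) -> rec(58, 55) -> rec(55, 3) -> rec(3, 1) -> rec(1, 0) -> 1

Answer: 1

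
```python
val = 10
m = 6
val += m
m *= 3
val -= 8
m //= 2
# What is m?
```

Trace:
`val = 10` → val = 10
`m = 6` → m = 6
`val += m` → val = 16
`m *= 3` → m = 18
`val -= 8` → val = 8
`m //= 2` → m = 9
So m = 9

Answer: 9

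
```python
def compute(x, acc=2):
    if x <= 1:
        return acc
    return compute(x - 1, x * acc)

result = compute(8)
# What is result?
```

Accumulator trace (n, acc): (8, 2) -> (7, 16) -> (6, 112) -> (5, 672) -> (4, 3360) -> (3, 13440) -> (2, 40320) -> (1, 80640) -> return 80640

Answer: 80640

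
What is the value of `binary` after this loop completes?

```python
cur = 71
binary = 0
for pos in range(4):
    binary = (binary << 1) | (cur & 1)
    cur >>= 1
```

Reverse lowest 4 bits of 71
`binary` takes the values: 0 → 1 → 3 → 7 → 14

Answer: 14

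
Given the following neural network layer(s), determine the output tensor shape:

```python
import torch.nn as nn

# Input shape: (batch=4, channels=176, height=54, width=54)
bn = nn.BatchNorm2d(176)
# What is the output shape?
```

Input: (4, 176, 54, 54) -> Output: (4, 176, 54, 54)

Answer: (4, 176, 54, 54)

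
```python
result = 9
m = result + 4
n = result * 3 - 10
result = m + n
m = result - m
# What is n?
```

Trace:
`result = 9` → result = 9
`m = result + 4` → m = 13
`n = result * 3 - 10` → n = 17
`result = m + n` → result = 30
`m = result - m` → m = 17
So n = 17

Answer: 17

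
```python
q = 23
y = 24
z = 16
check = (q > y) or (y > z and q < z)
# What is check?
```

Trace:
`q = 23` → q = 23
`y = 24` → y = 24
`z = 16` → z = 16
`check = (q > y) or (y > z and q < z)` → check = False
So check = False

Answer: False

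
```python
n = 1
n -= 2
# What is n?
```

Trace:
`n = 1` → n = 1
`n -= 2` → n = -1
So n = -1

Answer: -1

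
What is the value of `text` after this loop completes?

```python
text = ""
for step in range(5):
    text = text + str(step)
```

Concatenate digits 0 to 4
`text` takes the values: "" → "0" → "01" → "012" → "0123" → "01234"

Answer: "01234"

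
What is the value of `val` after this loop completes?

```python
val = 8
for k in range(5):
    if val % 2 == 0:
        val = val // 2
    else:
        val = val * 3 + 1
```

Collatz-style transformation from 8
`val` takes the values: 8 → 4 → 2 → 1 → 4 → 2

Answer: 2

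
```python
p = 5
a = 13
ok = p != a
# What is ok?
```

Trace:
`p = 5` → p = 5
`a = 13` → a = 13
`ok = p != a` → ok = True
So ok = True

Answer: True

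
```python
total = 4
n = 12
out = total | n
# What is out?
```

Trace:
`total = 4` → total = 4
`n = 12` → n = 12
`out = total | n` → out = 12
So out = 12

Answer: 12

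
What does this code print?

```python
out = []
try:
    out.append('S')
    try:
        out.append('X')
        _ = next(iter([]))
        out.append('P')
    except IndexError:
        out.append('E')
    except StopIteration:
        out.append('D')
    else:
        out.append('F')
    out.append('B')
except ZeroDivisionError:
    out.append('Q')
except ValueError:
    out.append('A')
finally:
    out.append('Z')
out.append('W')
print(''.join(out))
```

Execution trace: 'S' (try body) → 'X' (inner try body) → 'D' (inner except StopIteration) → 'B' (try body, no exception) → 'Z' (finally) → 'W' (after the try/except). Output: SXDBZW

Answer: SXDBZW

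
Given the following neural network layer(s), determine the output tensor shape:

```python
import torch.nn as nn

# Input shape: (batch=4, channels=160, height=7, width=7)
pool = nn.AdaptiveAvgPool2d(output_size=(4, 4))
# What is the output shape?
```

Input: (4, 160, 7, 7) -> Output: (4, 160, 4, 4)

Answer: (4, 160, 4, 4)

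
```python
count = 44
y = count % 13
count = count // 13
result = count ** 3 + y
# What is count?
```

Trace:
`count = 44` → count = 44
`y = count % 13` → y = 5
`count = count // 13` → count = 3
`result = count ** 3 + y` → result = 32
So count = 3

Answer: 3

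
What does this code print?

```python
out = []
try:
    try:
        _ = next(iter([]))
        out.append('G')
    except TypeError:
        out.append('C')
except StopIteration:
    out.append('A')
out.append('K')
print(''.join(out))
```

Execution trace: 'A' (outer except StopIteration) → 'K' (after the try/except). Output: AK

Answer: AK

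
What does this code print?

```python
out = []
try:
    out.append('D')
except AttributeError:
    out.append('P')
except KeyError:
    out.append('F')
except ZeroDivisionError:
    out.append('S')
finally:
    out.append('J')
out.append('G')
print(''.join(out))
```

Execution trace: 'D' (try body, no exception) → 'J' (finally) → 'G' (after the try/except). Output: DJG

Answer: DJG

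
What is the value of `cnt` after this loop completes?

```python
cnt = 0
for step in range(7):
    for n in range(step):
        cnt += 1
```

Triangle number: 0+1+2+...+6
`cnt` takes the values: 0 → 1 → 2 → 3 → 4 → 5 → 6 → 7 → 8 → 9 → 10 → 11 → 12 → 13 → 14 → 15 → 16 → 17 → 18 → 19 → 20 → 21

Answer: 21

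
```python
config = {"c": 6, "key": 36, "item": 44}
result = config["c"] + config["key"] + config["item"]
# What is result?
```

Trace:
`config = {"c": 6, "key": 36, "item": 44}` → config = {'c': 6, 'key': 36, 'item': 44}
`result = config["c"] + config["key"] + config["item"]` → result = 86
So result = 86

Answer: 86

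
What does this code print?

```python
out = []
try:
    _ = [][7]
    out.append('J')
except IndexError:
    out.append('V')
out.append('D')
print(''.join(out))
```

Execution trace: 'V' (except IndexError) → 'D' (after the try/except). Output: VD

Answer: VD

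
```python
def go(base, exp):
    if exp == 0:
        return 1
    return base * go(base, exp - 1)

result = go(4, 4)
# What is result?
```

go(4, 4) = 4 * 4 * 4 * 4 = 256

Answer: 256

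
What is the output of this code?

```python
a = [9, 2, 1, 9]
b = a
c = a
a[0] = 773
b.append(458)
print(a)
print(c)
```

Key concept: multiple aliases.
Step by step:
`a = [9, 2, 1, 9]` → a = [9, 2, 1, 9]
`b = a` → b = [9, 2, 1, 9] (same object as a)
`c = a` → c = [9, 2, 1, 9] (same object as a, b)
`a[0] = 773` → a = [773, 2, 1, 9] (same object as b, c); b = [773, 2, 1, 9] (same object as a, c); c = [773, 2, 1, 9] (same object as a, b)
`b.append(458)` → a = [773, 2, 1, 9, 458] (same object as b, c); b = [773, 2, 1, 9, 458] (same object as a, c); c = [773, 2, 1, 9, 458] (same object as a, b)
`print(a)` → prints [773, 2, 1, 9, 458]
`print(c)` → prints [773, 2, 1, 9, 458]

Answer:
[773, 2, 1, 9, 458]
[773, 2, 1, 9, 458]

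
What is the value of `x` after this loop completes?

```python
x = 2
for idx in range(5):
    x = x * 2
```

Multiply by 2, 5 times: 2 * 2^5 = 64
`x` takes the values: 2 → 4 → 8 → 16 → 32 → 64

Answer: 64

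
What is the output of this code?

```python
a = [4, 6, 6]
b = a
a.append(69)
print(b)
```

Key concept: basic list aliasing.
Step by step:
`a = [4, 6, 6]` → a = [4, 6, 6]
`b = a` → b = [4, 6, 6] (same object as a)
`a.append(69)` → a = [4, 6, 6, 69] (same object as b); b = [4, 6, 6, 69] (same object as a)
`print(b)` → prints [4, 6, 6, 69]

Answer: [4, 6, 6, 69]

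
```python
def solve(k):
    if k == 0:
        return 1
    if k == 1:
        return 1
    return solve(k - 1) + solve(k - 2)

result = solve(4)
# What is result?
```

Build up from base cases: solve(0)=1, solve(1)=1, solve(2)=2, solve(3)=3, solve(4)=5

Answer: 5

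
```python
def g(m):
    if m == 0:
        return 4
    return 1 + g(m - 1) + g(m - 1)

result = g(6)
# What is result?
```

g(m) = 1 + 2·g(m-1), g(0)=4. Closed form: (4+1)·2^6 - 1 = 319.

Answer: 319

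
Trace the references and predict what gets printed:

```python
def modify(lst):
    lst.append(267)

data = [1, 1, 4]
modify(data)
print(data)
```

Key concept: function modifies passed list.
Step by step:
`data = [1, 1, 4]` → data = [1, 1, 4]
`modify(data)` → data = [1, 1, 4, 267]
`print(data)` → prints [1, 1, 4, 267]

Answer: [1, 1, 4, 267]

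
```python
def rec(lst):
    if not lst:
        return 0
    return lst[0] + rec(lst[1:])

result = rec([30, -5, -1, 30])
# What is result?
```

30 + (-5) + (-1) + 30 + 0 = 54

Answer: 54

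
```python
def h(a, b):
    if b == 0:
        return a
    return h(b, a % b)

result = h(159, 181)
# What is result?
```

h(159, 181) -> h(181, 159) -> h(159, 22) -> h(22, 5) -> h(5, 2) -> h(2, 1) -> h(1, 0) -> 1

Answer: 1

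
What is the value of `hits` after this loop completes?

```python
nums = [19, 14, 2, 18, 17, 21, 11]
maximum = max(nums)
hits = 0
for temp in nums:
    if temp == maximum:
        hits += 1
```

Count of max value 21 in [19, 14, 2, 18, 17, 21, 11]
`hits` takes the values: 0 → 1

Answer: 1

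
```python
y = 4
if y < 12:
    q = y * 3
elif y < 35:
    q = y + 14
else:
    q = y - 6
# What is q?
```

Trace:
`y = 4` → y = 4
`if y < 12: ...` → y < 12 is True → q = 12
So q = 12

Answer: 12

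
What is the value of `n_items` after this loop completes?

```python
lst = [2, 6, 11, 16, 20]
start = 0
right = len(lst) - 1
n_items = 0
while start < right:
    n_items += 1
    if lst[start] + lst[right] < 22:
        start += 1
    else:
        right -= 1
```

Steps to find pair summing to 22
`n_items` takes the values: 0 → 1 → 2 → 3 → 4

Answer: 4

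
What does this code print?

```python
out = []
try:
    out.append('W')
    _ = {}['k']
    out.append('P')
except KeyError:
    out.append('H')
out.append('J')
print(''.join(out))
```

Execution trace: 'W' (try body) → 'H' (except KeyError) → 'J' (after the try/except). Output: WHJ

Answer: WHJ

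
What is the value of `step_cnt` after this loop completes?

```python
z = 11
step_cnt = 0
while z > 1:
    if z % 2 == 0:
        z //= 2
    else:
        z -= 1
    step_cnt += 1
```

Steps to reduce 11 to 1
`step_cnt` takes the values: 0 → 1 → 2 → 3 → 4 → 5

Answer: 5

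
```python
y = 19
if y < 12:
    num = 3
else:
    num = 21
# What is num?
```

Trace:
`y = 19` → y = 19
`if y < 12: ...` → y < 12 is False, take else branch → num = 21
So num = 21

Answer: 21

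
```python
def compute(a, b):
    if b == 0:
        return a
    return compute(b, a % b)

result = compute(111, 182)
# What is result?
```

compute(111, 182) -> compute(182, 111) -> compute(111, 71) -> compute(71, 40) -> compute(40, 31) -> compute(31, 9) -> compute(9, 4) -> compute(4, 1) -> compute(1, 0) -> 1

Answer: 1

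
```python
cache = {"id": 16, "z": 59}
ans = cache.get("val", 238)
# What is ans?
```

Trace:
`cache = {"id": 16, "z": 59}` → cache = {'id': 16, 'z': 59}
`ans = cache.get("val", 238)` → ans = 238
So ans = 238

Answer: 238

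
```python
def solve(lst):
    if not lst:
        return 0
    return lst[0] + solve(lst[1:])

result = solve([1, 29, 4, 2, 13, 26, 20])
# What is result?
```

1 + 29 + 4 + 2 + 13 + 26 + 20 + 0 = 95

Answer: 95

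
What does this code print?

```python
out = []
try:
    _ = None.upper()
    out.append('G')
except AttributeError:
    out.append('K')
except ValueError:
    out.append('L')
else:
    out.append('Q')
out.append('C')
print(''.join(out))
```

Execution trace: 'K' (except AttributeError) → 'C' (after the try/except). Output: KC

Answer: KC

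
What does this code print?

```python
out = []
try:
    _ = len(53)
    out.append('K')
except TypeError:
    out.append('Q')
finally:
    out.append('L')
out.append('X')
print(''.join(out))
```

Execution trace: 'Q' (except TypeError) → 'L' (finally) → 'X' (after the try/except). Output: QLX

Answer: QLX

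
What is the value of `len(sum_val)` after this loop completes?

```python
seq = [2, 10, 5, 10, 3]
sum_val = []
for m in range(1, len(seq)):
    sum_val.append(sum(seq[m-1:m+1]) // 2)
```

Number of 2-element averages
`sum_val` takes the values: [] → [6] → [6, 7] → [6, 7, 7] → [6, 7, 7, 6]
So `len(sum_val)` = 4

Answer: 4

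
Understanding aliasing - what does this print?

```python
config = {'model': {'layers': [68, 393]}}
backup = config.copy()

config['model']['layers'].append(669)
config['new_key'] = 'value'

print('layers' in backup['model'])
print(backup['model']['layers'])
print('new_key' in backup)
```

Key concept: shallow copy gotcha with nested dict.
Step by step:
`config = {'model': {'layers': [68, 393]}}` → config = {'model': {'layers': [68, 393]}}
`backup = config.copy()` → backup = {'model': {'layers': [68, 393]}}
`config['model']['layers'].append(669)` → config = {'model': {'layers': [68, 393, 669]}}; backup = {'model': {'layers': [68, 393, 669]}}
`config['new_key'] = 'value'` → config = {'model': {'layers': [68, 393, 669]}, 'new_key': 'value'}
`print('layers' in backup['model'])` → prints True
`print(backup['model']['layers'])` → prints [68, 393, 669]
`print('new_key' in backup)` → prints False

Answer:
True
[68, 393, 669]
False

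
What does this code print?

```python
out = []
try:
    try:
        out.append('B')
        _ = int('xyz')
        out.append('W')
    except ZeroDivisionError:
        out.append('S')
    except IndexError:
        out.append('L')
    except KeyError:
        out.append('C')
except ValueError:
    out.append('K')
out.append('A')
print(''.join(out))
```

Execution trace: 'B' (try body) → 'K' (outer except ValueError) → 'A' (after the try/except). Output: BKA

Answer: BKA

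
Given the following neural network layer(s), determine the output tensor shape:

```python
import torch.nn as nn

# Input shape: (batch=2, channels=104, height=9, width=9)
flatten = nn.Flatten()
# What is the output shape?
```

Input: (2, 104, 9, 9) -> Output: (2, 8424)

Answer: (2, 8424)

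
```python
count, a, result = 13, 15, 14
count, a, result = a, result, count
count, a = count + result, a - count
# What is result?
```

Trace:
`count, a, result = 13, 15, 14` → count = 13; a = 15; result = 14
`count, a, result = a, result, count` → count = 15; a = 14; result = 13
`count, a = count + result, a - count` → count = 28; a = -1
So result = 13

Answer: 13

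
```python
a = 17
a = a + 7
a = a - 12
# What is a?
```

Trace:
`a = 17` → a = 17
`a = a + 7` → a = 24
`a = a - 12` → a = 12
So a = 12

Answer: 12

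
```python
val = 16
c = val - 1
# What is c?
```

Trace:
`val = 16` → val = 16
`c = val - 1` → c = 15
So c = 15

Answer: 15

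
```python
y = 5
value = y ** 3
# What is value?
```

Trace:
`y = 5` → y = 5
`value = y ** 3` → value = 125
So value = 125

Answer: 125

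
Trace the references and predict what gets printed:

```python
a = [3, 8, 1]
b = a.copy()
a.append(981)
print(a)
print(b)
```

Key concept: list.copy() creates independent copy.
Step by step:
`a = [3, 8, 1]` → a = [3, 8, 1]
`b = a.copy()` → b = [3, 8, 1]
`a.append(981)` → a = [3, 8, 1, 981]
`print(a)` → prints [3, 8, 1, 981]
`print(b)` → prints [3, 8, 1]

Answer:
[3, 8, 1, 981]
[3, 8, 1]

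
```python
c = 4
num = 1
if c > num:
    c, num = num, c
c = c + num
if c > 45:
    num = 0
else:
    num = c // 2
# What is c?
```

Trace:
`c = 4` → c = 4
`num = 1` → num = 1
`if c > num: ...` → c > num is True → c = 1; num = 4
`c = c + num` → c = 5
`if c > 45: ...` → c > 45 is False, take else branch → num = 2
So c = 5

Answer: 5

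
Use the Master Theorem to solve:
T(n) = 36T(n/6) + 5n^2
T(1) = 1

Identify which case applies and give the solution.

a=36, b=6, f(n)=5n^2. log_6(36) = 2. Since c=2 = 2, Case 2 applies: T(n) = Θ(n^log_b(a) · log n) = O(n^2 log n).

Answer: O(n^2 log n) - Case 2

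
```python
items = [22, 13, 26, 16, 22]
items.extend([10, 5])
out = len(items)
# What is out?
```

Trace:
`items = [22, 13, 26, 16, 22]` → items = [22, 13, 26, 16, 22]
`items.extend([10, 5])` → items = [22, 13, 26, 16, 22, 10, 5]
`out = len(items)` → out = 7
So out = 7

Answer: 7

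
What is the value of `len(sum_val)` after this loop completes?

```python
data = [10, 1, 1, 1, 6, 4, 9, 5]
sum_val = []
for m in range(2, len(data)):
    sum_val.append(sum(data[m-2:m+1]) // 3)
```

Number of 3-element averages
`sum_val` takes the values: [] → [4] → [4, 1] → [4, 1, 2] → [4, 1, 2, 3] → [4, 1, 2, 3, 6] → [4, 1, 2, 3, 6, 6]
So `len(sum_val)` = 6

Answer: 6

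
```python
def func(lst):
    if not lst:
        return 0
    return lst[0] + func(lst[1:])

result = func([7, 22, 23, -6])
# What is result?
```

7 + 22 + 23 + (-6) + 0 = 46

Answer: 46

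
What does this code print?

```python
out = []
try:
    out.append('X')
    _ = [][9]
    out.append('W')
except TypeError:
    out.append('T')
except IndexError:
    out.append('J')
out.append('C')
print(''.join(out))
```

Execution trace: 'X' (try body) → 'J' (except IndexError) → 'C' (after the try/except). Output: XJC

Answer: XJC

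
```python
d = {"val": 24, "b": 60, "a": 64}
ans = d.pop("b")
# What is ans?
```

Trace:
`d = {"val": 24, "b": 60, "a": 64}` → d = {'val': 24, 'b': 60, 'a': 64}
`ans = d.pop("b")` → d = {'val': 24, 'a': 64}; ans = 60
So ans = 60

Answer: 60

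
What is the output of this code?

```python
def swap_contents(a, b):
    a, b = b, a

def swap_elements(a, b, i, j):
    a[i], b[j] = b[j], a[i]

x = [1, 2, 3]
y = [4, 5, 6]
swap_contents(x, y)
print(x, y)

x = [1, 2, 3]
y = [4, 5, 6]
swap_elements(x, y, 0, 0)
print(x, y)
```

Key concept: parameter rebinding vs mutation.
Step by step:
`x = [1, 2, 3]` → x = [1, 2, 3]
`y = [4, 5, 6]` → y = [4, 5, 6]
`swap_contents(x, y)` → no visible change to tracked variables
`print(x, y)` → prints [1, 2, 3] [4, 5, 6]
`x = [1, 2, 3]` → x = [1, 2, 3]
`y = [4, 5, 6]` → y = [4, 5, 6]
`swap_elements(x, y, 0, 0)` → x = [4, 2, 3]; y = [1, 5, 6]
`print(x, y)` → prints [4, 2, 3] [1, 5, 6]

Answer:
[1, 2, 3] [4, 5, 6]
[4, 2, 3] [1, 5, 6]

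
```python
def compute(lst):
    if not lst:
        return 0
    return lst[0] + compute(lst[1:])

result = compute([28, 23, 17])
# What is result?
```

28 + 23 + 17 + 0 = 68

Answer: 68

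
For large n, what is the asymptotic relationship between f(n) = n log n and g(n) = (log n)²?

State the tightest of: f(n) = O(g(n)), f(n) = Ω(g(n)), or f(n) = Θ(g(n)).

n log n vs (log n)²: f(n) = Ω(g(n)) but not O(g(n)) — n log n grows strictly faster than (log n)².

Answer: f(n) = Ω(g(n)) but not O(g(n)) — n log n grows strictly faster than (log n)².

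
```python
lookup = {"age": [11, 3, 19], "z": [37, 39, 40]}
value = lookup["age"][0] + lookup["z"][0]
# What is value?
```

Trace:
`lookup = {"age": [11, 3, 19], "z": [37, 39, 40]}` → lookup = {'age': [11, 3, 19], 'z': [37, 39, 40]}
`value = lookup["age"][0] + lookup["z"][0]` → value = 48
So value = 48

Answer: 48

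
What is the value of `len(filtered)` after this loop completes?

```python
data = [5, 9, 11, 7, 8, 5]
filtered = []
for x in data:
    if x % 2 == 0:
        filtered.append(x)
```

Count even numbers in [5, 9, 11, 7, 8, 5]
`filtered` takes the values: [] → [8]
So `len(filtered)` = 1

Answer: 1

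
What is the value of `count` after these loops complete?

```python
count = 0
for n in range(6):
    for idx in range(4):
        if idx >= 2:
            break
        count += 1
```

Inner breaks at 2, outer runs 6 times
`count` takes the values: 0 → 1 → 2 → 3 → 4 → 5 → 6 → 7 → 8 → 9 → 10 → 11 → 12

Answer: 12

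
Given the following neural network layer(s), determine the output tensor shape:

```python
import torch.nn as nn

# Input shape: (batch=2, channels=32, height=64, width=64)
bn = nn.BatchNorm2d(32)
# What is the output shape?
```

Input: (2, 32, 64, 64) -> Output: (2, 32, 64, 64)

Answer: (2, 32, 64, 64)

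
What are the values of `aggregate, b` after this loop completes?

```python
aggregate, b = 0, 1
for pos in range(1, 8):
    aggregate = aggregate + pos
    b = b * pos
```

Sum and factorial of 1 to 7
`aggregate, b` takes the values: (0, 1) → (1, 1) → (3, 1) → (3, 2) → (6, 2) → (6, 6) → (10, 6) → (10, 24) → (15, 24) → (15, 120) → (21, 120) → (21, 720) → (28, 720) → (28, 5040)

Answer: 28, 5040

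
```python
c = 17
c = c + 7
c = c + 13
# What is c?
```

Trace:
`c = 17` → c = 17
`c = c + 7` → c = 24
`c = c + 13` → c = 37
So c = 37

Answer: 37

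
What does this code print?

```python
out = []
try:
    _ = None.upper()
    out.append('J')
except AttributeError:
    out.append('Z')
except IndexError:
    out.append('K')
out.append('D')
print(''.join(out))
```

Execution trace: 'Z' (except AttributeError) → 'D' (after the try/except). Output: ZD

Answer: ZD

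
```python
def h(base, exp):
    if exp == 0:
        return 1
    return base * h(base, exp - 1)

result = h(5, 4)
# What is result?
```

h(5, 4) = 5 * 5 * 5 * 5 = 625

Answer: 625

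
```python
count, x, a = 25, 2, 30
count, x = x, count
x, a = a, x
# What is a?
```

Trace:
`count, x, a = 25, 2, 30` → count = 25; x = 2; a = 30
`count, x = x, count` → count = 2; x = 25
`x, a = a, x` → x = 30; a = 25
So a = 25

Answer: 25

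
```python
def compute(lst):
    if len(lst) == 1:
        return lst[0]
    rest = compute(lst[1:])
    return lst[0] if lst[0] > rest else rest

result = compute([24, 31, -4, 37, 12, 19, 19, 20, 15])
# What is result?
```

Recursive max over [24, 31, -4, 37, 12, 19, 19, 20, 15] = 37

Answer: 37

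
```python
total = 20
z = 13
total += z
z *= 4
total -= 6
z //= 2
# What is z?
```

Trace:
`total = 20` → total = 20
`z = 13` → z = 13
`total += z` → total = 33
`z *= 4` → z = 52
`total -= 6` → total = 27
`z //= 2` → z = 26
So z = 26

Answer: 26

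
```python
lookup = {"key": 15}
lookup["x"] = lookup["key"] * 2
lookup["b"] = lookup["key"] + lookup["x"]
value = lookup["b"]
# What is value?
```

Trace:
`lookup = {"key": 15}` → lookup = {'key': 15}
`lookup["x"] = lookup["key"] * 2` → lookup = {'key': 15, 'x': 30}
`lookup["b"] = lookup["key"] + lookup["x"]` → lookup = {'key': 15, 'x': 30, 'b': 45}
`value = lookup["b"]` → value = 45
So value = 45

Answer: 45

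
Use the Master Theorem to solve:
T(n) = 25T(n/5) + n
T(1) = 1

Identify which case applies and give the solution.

a=25, b=5, f(n)=n. log_5(25) = 2. Since c=1 < 2, Case 1 applies: T(n) = Θ(n^log_b(a)) = O(n^2).

Answer: O(n^2) - Case 1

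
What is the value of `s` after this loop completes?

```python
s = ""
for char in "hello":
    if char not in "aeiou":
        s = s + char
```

Remove vowels from 'hello'
`s` takes the values: "" → "h" → "hl" → "hll"

Answer: "hll"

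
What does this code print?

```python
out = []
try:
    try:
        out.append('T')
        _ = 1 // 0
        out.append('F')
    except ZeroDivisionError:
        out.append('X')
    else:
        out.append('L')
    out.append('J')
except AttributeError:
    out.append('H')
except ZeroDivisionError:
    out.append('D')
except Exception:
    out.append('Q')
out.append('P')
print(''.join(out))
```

Execution trace: 'T' (inner try body) → 'X' (inner except ZeroDivisionError) → 'J' (try body, no exception) → 'P' (after the try/except). Output: TXJP

Answer: TXJP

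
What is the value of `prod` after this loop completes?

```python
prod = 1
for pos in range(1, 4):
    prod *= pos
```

3! = 6
`prod` takes the values: 1 → 2 → 6

Answer: 6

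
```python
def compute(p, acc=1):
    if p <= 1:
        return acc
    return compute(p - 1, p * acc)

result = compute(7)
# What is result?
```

Accumulator trace (n, acc): (7, 1) -> (6, 7) -> (5, 42) -> (4, 210) -> (3, 840) -> (2, 2520) -> (1, 5040) -> return 5040

Answer: 5040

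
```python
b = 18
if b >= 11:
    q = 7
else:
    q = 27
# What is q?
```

Trace:
`b = 18` → b = 18
`if b >= 11: ...` → b >= 11 is True → q = 7
So q = 7

Answer: 7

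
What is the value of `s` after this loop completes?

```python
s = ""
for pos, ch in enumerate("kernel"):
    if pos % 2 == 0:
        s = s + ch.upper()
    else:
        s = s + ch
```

Uppercase even positions in 'kernel'
`s` takes the values: "" → "K" → "Ke" → "KeR" → "KeRn" → "KeRnE" → "KeRnEl"

Answer: "KeRnEl"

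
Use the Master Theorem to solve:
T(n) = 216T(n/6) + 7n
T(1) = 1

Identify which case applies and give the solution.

a=216, b=6, f(n)=7n. log_6(216) = 3. Since c=1 < 3, Case 1 applies: T(n) = Θ(n^log_b(a)) = O(n^3).

Answer: O(n^3) - Case 1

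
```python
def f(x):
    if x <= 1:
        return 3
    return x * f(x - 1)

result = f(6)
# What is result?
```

f(6) = 6 * 5 * 4 * 3 * 2 * 3 = 2160

Answer: 2160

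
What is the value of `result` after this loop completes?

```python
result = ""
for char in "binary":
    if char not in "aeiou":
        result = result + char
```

Remove vowels from 'binary'
`result` takes the values: "" → "b" → "bn" → "bnr" → "bnry"

Answer: "bnry"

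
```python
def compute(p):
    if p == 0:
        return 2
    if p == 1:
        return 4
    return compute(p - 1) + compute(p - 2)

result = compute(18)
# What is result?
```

Build up from base cases: compute(0)=2, compute(1)=4, compute(2)=6, compute(3)=10, compute(4)=16, compute(5)=26, compute(6)=42, ..., compute(18)=13530

Answer: 13530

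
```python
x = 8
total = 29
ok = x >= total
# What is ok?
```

Trace:
`x = 8` → x = 8
`total = 29` → total = 29
`ok = x >= total` → ok = False
So ok = False

Answer: False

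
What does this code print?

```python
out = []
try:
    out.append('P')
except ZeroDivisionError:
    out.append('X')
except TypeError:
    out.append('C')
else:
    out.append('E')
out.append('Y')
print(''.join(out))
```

Execution trace: 'P' (try body, no exception) → 'E' (else) → 'Y' (after the try/except). Output: PEY

Answer: PEY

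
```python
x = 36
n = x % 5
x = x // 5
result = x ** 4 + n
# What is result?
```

Trace:
`x = 36` → x = 36
`n = x % 5` → n = 1
`x = x // 5` → x = 7
`result = x ** 4 + n` → result = 2402
So result = 2402

Answer: 2402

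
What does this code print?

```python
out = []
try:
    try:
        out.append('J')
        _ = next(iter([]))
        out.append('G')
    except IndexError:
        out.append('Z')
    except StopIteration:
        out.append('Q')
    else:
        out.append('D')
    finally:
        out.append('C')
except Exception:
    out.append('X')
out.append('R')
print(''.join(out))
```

Execution trace: 'J' (inner try body) → 'Q' (inner except StopIteration) → 'C' (inner finally) → 'R' (after the try/except). Output: JQCR

Answer: JQCR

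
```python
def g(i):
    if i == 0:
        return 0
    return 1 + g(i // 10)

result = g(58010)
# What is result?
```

Count of digits of 58010: 5

Answer: 5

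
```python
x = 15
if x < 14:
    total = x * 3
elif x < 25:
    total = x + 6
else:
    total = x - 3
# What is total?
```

Trace:
`x = 15` → x = 15
`if x < 14: ...` → x < 14 is False, x < 25 is True → total = 21
So total = 21

Answer: 21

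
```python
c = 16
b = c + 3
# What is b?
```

Trace:
`c = 16` → c = 16
`b = c + 3` → b = 19
So b = 19

Answer: 19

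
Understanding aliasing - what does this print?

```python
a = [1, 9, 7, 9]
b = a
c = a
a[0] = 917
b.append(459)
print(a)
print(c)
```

Key concept: multiple aliases.
Step by step:
`a = [1, 9, 7, 9]` → a = [1, 9, 7, 9]
`b = a` → b = [1, 9, 7, 9] (same object as a)
`c = a` → c = [1, 9, 7, 9] (same object as a, b)
`a[0] = 917` → a = [917, 9, 7, 9] (same object as b, c); b = [917, 9, 7, 9] (same object as a, c); c = [917, 9, 7, 9] (same object as a, b)
`b.append(459)` → a = [917, 9, 7, 9, 459] (same object as b, c); b = [917, 9, 7, 9, 459] (same object as a, c); c = [917, 9, 7, 9, 459] (same object as a, b)
`print(a)` → prints [917, 9, 7, 9, 459]
`print(c)` → prints [917, 9, 7, 9, 459]

Answer:
[917, 9, 7, 9, 459]
[917, 9, 7, 9, 459]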